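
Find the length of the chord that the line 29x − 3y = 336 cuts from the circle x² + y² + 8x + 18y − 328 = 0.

5√34

From the line, y = (−336 + 29x)/3. Substituting:
850x² − 17850x + 91800 = 0  ⟹  x² − 21x + 108 = 0
x = 12 or x = 9, giving (12, 4) and (9, −25).
|(12, 4) − (9, −25)| = √((3)² + (29)²) = 5√34.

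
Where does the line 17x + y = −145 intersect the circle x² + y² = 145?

From the line, y = −17x − 145. Substituting:
290x² + 4930x + 20880 = 0  ⟹  x² + 17x + 72 = 0
x = −8 or x = −9, giving (−8, −9) and (−9, 8).

(−9, 8) and (−8, −9)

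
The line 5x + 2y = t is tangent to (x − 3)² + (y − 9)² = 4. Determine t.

For a tangent, require d(centre, line) = r = 2.
|5·3 + 2·9 − t| / √29 = 2
|t − (33)| = 2√29.

t = 33 ± 2√29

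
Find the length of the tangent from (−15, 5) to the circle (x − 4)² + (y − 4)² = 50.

The centre is (4, 4) and r = 5√2. The square of the distance from P to the centre is 361 + 1 = 362.
Power of the point: PT² = |PO|² − r² = 312, so PT = 2√78.

2√78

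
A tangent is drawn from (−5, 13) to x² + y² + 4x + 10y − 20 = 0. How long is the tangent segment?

2√71

The centre is (−2, −5) and r = 7. The square of the distance from P to the centre is 9 + 324 = 333.
Power of the point: PT² = |PO|² − r² = 284, so PT = 2√71.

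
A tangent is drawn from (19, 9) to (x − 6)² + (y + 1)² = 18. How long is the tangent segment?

Centre (6, −1), r² = 18. |PO|² = (13)² + (10)² = 269.
By the tangent–radius right angle, tangent length = √(|PO|² − r²) = √251.

√251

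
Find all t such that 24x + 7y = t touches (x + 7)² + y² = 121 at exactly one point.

t = −443 or t = 107

Tangency holds when the distance from the centre (−7, 0) to the line equals the radius 11:
|24·(−7) + 7·0 − t| / √625 = 11
|t − (−168)| = 11·25, so t = 107 or t = −443.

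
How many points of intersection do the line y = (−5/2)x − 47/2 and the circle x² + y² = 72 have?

0

Substituting the line into the circle gives 29x² + 470x + 1921 = 0.
Δ = 220900 − 222836 = −1936.
No real roots: the line does not meet the circle.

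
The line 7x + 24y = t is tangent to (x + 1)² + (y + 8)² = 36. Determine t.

Tangency holds when the distance from the centre (−1, −8) to the line equals the radius 6:
|7·(−1) + 24·(−8) − t| / √625 = 6
|t − (−199)| = 6·25, so t = −49 or t = −349.

t = −349 or t = −49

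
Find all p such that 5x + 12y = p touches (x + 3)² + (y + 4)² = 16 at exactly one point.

For a tangent, require d(centre, line) = r = 4.
|5·(−3) + 12·(−4) − p| / √169 = 4
|p − (−63)| = 4·13, so p = −11 or p = −115.

p = −115 or p = −11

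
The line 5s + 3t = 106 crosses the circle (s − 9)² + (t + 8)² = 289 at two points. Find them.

(17, 7) and (26, −8)

From the line, t = (106 − 5s)/3. Substituting:
34s² − 1462s + 15028 = 0  ⟹  s² − 43s + 442 = 0
s = 26 or s = 17, giving (26, −8) and (17, 7).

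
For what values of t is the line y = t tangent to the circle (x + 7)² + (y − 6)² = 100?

For a tangent, require d(centre, line) = r = 10.
|0·(−7) + 1·6 − t| / √1 = 10
|t − (6)| = 10, so t = 16 or t = −4.

t = −4 or t = 16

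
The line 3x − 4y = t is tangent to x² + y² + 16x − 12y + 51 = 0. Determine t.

t = −83 or t = −13

The line touches the circle iff its distance from (−8, 6) is 7:
|3·(−8) − 4·6 − t| / √25 = 7
|t − (−48)| = 7·5, so t = −13 or t = −83.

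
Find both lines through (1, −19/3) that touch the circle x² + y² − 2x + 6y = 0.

x − 3y = 20 and x + 3y = −18

Write the tangent as mx − y + (−19/3 − m·(1)) = 0 and set its distance from the centre to √10:
[m·(0) − (10/3)]² = 10(m² + 1)
9m² − 1 = 0, so m = 1/3 or m = −1/3.
With m = 1/3: x − 3y = 20. With m = −1/3: x + 3y = −18.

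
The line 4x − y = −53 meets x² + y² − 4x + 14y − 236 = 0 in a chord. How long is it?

Express y = 4x + 53 and substitute into the circle:
17x² + 476x + 3315 = 0  ⟹  x² + 28x + 195 = 0
x = −13 or x = −15, giving (−13, 1) and (−15, −7).
Chord length = distance between (−13, 1) and (−15, −7) = √68 = 2√17.

2√17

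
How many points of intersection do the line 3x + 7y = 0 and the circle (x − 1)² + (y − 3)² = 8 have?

0

d² = (3·1 + 7·3 − (0))²/58 = 288/29; r² = 8.
Since d² > r², the line lies outside the circle.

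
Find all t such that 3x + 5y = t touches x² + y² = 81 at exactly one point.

t = ±9√34

Tangency holds when the distance from the centre (0, 0) to the line equals the radius 9:
|3·0 + 5·0 − t| / √34 = 9
|t| = 9√34.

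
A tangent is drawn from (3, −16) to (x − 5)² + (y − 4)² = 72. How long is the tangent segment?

Centre (5, 4), r² = 72. |PO|² = (−2)² + (−20)² = 404.
Power of the point: PT² = |PO|² − r² = 332, so PT = 2√83.

2√83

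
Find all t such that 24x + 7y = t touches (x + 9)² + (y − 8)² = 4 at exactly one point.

The line touches the circle iff its distance from (−9, 8) is 2:
|24·(−9) + 7·8 − t| / √625 = 2
|t − (−160)| = 2·25, so t = −110 or t = −210.

t = −210 or t = −110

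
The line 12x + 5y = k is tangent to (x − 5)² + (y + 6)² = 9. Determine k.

k = −9 or k = 69

The line touches the circle iff its distance from (5, −6) is 3:
|12·5 + 5·(−6) − k| / √169 = 3
|k − (30)| = 3·13, so k = 69 or k = −9.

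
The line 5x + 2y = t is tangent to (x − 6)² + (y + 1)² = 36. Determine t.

t = 28 ± 6√29

The line touches the circle iff its distance from (6, −1) is 6:
|5·6 + 2·(−1) − t| / √29 = 6
|t − (28)| = 6√29.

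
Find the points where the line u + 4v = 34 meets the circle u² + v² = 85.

(−2, 9) and (6, 7)

From the line, v = (34 − u)/4. Substituting:
17u² − 68u − 204 = 0  ⟹  u² − 4u − 12 = 0
u = 6 or u = −2, giving (6, 7) and (−2, 9).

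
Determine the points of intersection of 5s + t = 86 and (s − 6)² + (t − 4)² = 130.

(15, 11) and (17, 1)

From the line, t = −5s + 86. Substituting:
26s² − 832s + 6630 = 0  ⟹  s² − 32s + 255 = 0
s = 17 or s = 15, giving (17, 1) and (15, 11).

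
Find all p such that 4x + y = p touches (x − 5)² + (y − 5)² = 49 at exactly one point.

Tangency holds when the distance from the centre (5, 5) to the line equals the radius 7:
|4·5 + 1·5 − p| / √17 = 7
|p − (25)| = 7√17.

p = 25 ± 7√17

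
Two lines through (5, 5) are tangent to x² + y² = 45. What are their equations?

x + 2y = 15 and 2x + y = 15

A line y − (5) = m(x − (5)) is tangent when its distance from (0, 0) is 3√5:
(−5m − (−5))² = 45(m² + 1)
2m² + 5m + 2 = 0, so m = −1/2 or m = −2.
With m = −1/2: x + 2y = 15. With m = −2: 2x + y = 15.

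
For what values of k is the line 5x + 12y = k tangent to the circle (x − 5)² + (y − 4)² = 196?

k = −109 or k = 255

The line touches the circle iff its distance from (5, 4) is 14:
|5·5 + 12·4 − k| / √169 = 14
|k − (73)| = 14·13, so k = 255 or k = −109.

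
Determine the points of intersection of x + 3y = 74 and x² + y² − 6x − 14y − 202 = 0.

(5, 23) and (11, 21)

From the line, y = (74 − x)/3. Substituting:
10x² − 160x + 550 = 0  ⟹  x² − 16x + 55 = 0
x = 11 or x = 5, giving (11, 21) and (5, 23).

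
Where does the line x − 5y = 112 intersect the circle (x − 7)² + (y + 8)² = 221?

(2, −22) and (17, −19)

Substitute y = (−112 + x)/5:
26x² − 494x + 884 = 0  ⟹  x² − 19x + 34 = 0
x = 17 or x = 2, giving (17, −19) and (2, −22).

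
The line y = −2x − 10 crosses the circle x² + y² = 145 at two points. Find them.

(−9, 8) and (1, −12)

From the line, y = −2x − 10. Substituting:
5x² + 40x − 45 = 0  ⟹  x² + 8x − 9 = 0
x = 1 or x = −9, giving (1, −12) and (−9, 8).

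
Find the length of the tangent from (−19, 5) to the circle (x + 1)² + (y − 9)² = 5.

Centre (−1, 9), r² = 5. |PO|² = (−18)² + (−4)² = 340.
Power of the point: PT² = |PO|² − r² = 335, so PT = √335.

√335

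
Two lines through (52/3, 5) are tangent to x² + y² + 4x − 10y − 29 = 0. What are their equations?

A line y − (5) = m(x − (52/3)) is tangent when its distance from (−2, 5) is √58:
(−58/3m − (0))² = 58(m² + 1)
49m² − 9 = 0, so m = −3/7 or m = 3/7.
With m = −3/7: 3x + 7y = 87. With m = 3/7: 3x − 7y = 17.

3x + 7y = 87 and 3x − 7y = 17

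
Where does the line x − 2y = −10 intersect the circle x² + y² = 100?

(−10, 0) and (6, 8)

Express y = (10 + x)/2 and substitute into the circle:
5x² + 20x − 300 = 0  ⟹  x² + 4x − 60 = 0
x = 6 or x = −10, giving (6, 8) and (−10, 0).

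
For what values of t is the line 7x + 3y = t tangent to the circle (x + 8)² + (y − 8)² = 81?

t = −32 ± 9√58

The line touches the circle iff its distance from (−8, 8) is 9:
|7·(−8) + 3·8 − t| / √58 = 9
|t − (−32)| = 9√58.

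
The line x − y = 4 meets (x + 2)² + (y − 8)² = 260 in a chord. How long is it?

18√2

Centre (−2, 8), r² = 260. Perpendicular distance d from centre to line = |−14| / √2 = 14/√2.
Chord = 2√(r² − d²) = 2·√(162) = 18√2.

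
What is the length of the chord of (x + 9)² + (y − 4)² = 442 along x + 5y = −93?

2√26

Express y = (−93 − x)/5 and substitute into the circle:
26x² + 676x + 3744 = 0  ⟹  x² + 26x + 144 = 0
x = −8 or x = −18, giving (−8, −17) and (−18, −15).
|(−8, −17) − (−18, −15)| = √((10)² + (−2)²) = 2√26.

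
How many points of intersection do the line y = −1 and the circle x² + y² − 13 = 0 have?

2

Substituting the line into the circle gives x² − 12 = 0.
Discriminant = (0)² − 4·1·(−12) = 48 > 0.
Two real roots: the line is a secant.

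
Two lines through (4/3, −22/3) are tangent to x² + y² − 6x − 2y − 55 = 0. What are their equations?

Write the tangent as mx − y + (−22/3 − m·(4/3)) = 0 and set its distance from the centre to √65:
[m·(5/3) − (25/3)]² = 65(m² + 1)
56m² + 25m − 4 = 0, so m = 1/8 or m = −4/7.
With m = 1/8: x − 8y = 60. With m = −4/7: 4x + 7y = −46.

x − 8y = 60 and 4x + 7y = −46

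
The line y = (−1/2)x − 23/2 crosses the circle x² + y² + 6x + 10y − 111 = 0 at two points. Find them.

Express y = (−23 − x)/2 and substitute into the circle:
5x² + 50x − 375 = 0  ⟹  x² + 10x − 75 = 0
x = 5 or x = −15, giving (5, −14) and (−15, −4).

(−15, −4) and (5, −14)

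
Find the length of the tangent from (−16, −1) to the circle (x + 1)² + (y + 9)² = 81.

The centre is (−1, −9) and r = 9. The square of the distance from P to the centre is 225 + 64 = 289.
The tangent meets the radius at right angles, so tangent² = |PO|² − r² = 289 − 81 = 208.

4√13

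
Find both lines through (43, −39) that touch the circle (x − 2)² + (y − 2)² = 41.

5x + 4y = 59 and 4x + 5y = −23

Write the tangent as mx − y + (−39 − m·(43)) = 0 and set its distance from the centre to √41:
(−41m − (41))² = 41(m² + 1)
20m² + 41m + 20 = 0, so m = −5/4 or m = −4/5.
With m = −5/4: 5x + 4y = 59. With m = −4/5: 4x + 5y = −23.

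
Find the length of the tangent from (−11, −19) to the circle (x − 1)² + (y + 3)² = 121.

3√31

With centre O = (1, −3), |OP|² = 400 and r² = 121.
Power of the point: PT² = |PO|² − r² = 279, so PT = 3√31.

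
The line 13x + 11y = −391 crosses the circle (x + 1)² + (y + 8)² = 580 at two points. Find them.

Substitute y = (−391 − 13x)/11:
290x² + 8120x + 21750 = 0  ⟹  x² + 28x + 75 = 0
x = −3 or x = −25, giving (−3, −32) and (−25, −6).

(−25, −6) and (−3, −32)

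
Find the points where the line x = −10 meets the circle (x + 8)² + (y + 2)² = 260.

(−10, −18) and (−10, 14)

The line gives x = −10. Substituting into the circle:
y² + 4y − 252 = 0
y = 14 or y = −18, giving (−10, 14) and (−10, −18).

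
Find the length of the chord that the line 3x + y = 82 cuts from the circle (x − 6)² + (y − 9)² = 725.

13√10

Substitute y = −3x + 82:
10x² − 450x + 4640 = 0  ⟹  x² − 45x + 464 = 0
x = 29 or x = 16, giving (29, −5) and (16, 34).
Chord length = distance between (29, −5) and (16, 34) = √1690 = 13√10.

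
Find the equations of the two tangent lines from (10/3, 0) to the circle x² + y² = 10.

3x − y = 10 and 3x + y = 10

Write the tangent as mx − y + (0 − m·(10/3)) = 0 and set its distance from the centre to √10:
(−10/3m − (0))² = 10(m² + 1)
m² − 9 = 0, so m = 3 or m = −3.
With m = 3: 3x − y = 10. With m = −3: 3x + y = 10.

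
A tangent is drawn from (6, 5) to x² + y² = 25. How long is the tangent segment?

Centre (0, 0), r² = 25. |PO|² = (6)² + (5)² = 61.
By the tangent–radius right angle, tangent length = √(|PO|² − r²) = √36 = 6.

6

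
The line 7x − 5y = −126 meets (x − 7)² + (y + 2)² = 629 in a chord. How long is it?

The distance from (7, −2) to the line is 185/√74, and r² = 629.
Chord = 2√(r² − d²) = 2·√(333/2) = 3√74.

3√74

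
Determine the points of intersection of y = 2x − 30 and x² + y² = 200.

Substitute y = 2x − 30:
5x² − 120x + 700 = 0  ⟹  x² − 24x + 140 = 0
x = 14 or x = 10, giving (14, −2) and (10, −10).

(10, −10) and (14, −2)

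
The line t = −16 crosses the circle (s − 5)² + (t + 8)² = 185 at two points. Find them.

Substitute t = −16:
s² − 10s − 96 = 0
s = 16 or s = −6, giving (16, −16) and (−6, −16).

(−6, −16) and (16, −16)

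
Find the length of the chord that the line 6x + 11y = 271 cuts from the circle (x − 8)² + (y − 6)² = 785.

Express y = (271 − 6x)/11 and substitute into the circle:
157x² − 4396x − 45216 = 0  ⟹  x² − 28x − 288 = 0
x = 36 or x = −8, giving (36, 5) and (−8, 29).
|(36, 5) − (−8, 29)| = √((44)² + (−24)²) = 4√157.

4√157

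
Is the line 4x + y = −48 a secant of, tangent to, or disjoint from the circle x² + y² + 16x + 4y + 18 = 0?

secant

d² = (4·(−8) + 1·(−2) − (−48))²/17 = 196/17; r² = 50.
Since d² < r², the line cuts the circle twice.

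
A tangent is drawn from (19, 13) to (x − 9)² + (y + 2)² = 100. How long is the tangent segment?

15

With centre O = (9, −2), |OP|² = 325 and r² = 100.
The tangent meets the radius at right angles, so tangent² = |PO|² − r² = 325 − 100 = 225.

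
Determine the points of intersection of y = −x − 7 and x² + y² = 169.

(−12, 5) and (5, −12)

Substitute y = −x − 7:
2x² + 14x − 120 = 0  ⟹  x² + 7x − 60 = 0
x = 5 or x = −12, giving (5, −12) and (−12, 5).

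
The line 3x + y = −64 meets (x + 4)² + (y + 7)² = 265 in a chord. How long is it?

Substitute y = −3x − 64:
10x² + 350x + 3000 = 0  ⟹  x² + 35x + 300 = 0
x = −15 or x = −20, giving (−15, −19) and (−20, −4).
Chord length = distance between (−15, −19) and (−20, −4) = √250 = 5√10.

5√10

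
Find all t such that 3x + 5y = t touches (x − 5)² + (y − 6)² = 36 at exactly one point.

Tangency holds when the distance from the centre (5, 6) to the line equals the radius 6:
|3·5 + 5·6 − t| / √34 = 6
|t − (45)| = 6√34.

t = 45 ± 6√34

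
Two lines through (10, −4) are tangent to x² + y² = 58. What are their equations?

Let a tangent through (10, −4) have slope m. Its distance from (0, 0) must equal √58:
(−10m − (4))² = 58(m² + 1)
21m² + 40m − 21 = 0, so m = −7/3 or m = 3/7.
With m = −7/3: 7x + 3y = 58. With m = 3/7: 3x − 7y = 58.

7x + 3y = 58 and 3x − 7y = 58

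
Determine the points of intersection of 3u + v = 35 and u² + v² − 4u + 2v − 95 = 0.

From the line, v = −3u + 35. Substituting:
10u² − 220u + 1200 = 0  ⟹  u² − 22u + 120 = 0
u = 12 or u = 10, giving (12, −1) and (10, 5).

(10, 5) and (12, −1)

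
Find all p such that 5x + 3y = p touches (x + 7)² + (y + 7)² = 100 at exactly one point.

p = −56 ± 10√34

For a tangent, require d(centre, line) = r = 10.
|5·(−7) + 3·(−7) − p| / √34 = 10
|p − (−56)| = 10√34.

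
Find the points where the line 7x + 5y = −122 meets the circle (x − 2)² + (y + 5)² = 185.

(−11, −9) and (−6, −16)

From the line, y = (−122 − 7x)/5. Substituting:
74x² + 1258x + 4884 = 0  ⟹  x² + 17x + 66 = 0
x = −6 or x = −11, giving (−6, −16) and (−11, −9).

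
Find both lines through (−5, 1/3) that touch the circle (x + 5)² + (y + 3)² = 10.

Write the tangent as mx − y + (1/3 − m·(−5)) = 0 and set its distance from the centre to √10:
(0m − (−10/3))² = 10(m² + 1)
9m² − 1 = 0, so m = −1/3 or m = 1/3.
With m = −1/3: x + 3y = −4. With m = 1/3: x − 3y = −6.

x + 3y = −4 and x − 3y = −6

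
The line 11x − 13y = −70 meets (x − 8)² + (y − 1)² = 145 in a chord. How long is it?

√290

The distance from (8, 1) to the line is 145/√290, and r² = 145.
Half the chord is √(r² − d²) = √(145/2), so the full chord is √290.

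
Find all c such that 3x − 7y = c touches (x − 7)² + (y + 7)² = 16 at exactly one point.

The line touches the circle iff its distance from (7, −7) is 4:
|3·7 − 7·(−7) − c| / √58 = 4
|c − (70)| = 4√58.

c = 70 ± 4√58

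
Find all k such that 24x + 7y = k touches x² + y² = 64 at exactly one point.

k = −200 or k = 200

The line touches the circle iff its distance from (0, 0) is 8:
|24·0 + 7·0 − k| / √625 = 8
|k| = 8·25, so k = 200 or k = −200.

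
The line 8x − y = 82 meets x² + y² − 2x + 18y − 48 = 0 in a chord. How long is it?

2√65

Express y = 8x − 82 and substitute into the circle:
65x² − 1170x + 5200 = 0  ⟹  x² − 18x + 80 = 0
x = 10 or x = 8, giving (10, −2) and (8, −18).
|(10, −2) − (8, −18)| = √((2)² + (16)²) = 2√65.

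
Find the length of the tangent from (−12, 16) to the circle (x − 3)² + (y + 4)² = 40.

3√65

With centre O = (3, −4), |OP|² = 625 and r² = 40.
The tangent meets the radius at right angles, so tangent² = |PO|² − r² = 625 − 40 = 585.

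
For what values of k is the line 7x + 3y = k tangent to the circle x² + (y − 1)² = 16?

Tangency holds when the distance from the centre (0, 1) to the line equals the radius 4:
|7·0 + 3·1 − k| / √58 = 4
|k − (3)| = 4√58.

k = 3 ± 4√58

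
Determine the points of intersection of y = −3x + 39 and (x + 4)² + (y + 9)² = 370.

Substitute y = −3x + 39:
10x² − 280x + 1950 = 0  ⟹  x² − 28x + 195 = 0
x = 15 or x = 13, giving (15, −6) and (13, 0).

(13, 0) and (15, −6)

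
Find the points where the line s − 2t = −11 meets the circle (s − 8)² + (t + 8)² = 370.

From the line, t = (11 + s)/2. Substituting:
5s² − 10s − 495 = 0  ⟹  s² − 2s − 99 = 0
s = 11 or s = −9, giving (11, 11) and (−9, 1).

(−9, 1) and (11, 11)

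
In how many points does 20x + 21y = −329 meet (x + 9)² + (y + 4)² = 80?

2

Centre (−9, −4), r² = 80. Distance² from centre to line = (65)²/841 = 4225/841.
Since d² < r², the line cuts the circle twice.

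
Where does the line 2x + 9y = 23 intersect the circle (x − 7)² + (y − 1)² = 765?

(−20, 7) and (34, −5)

Substitute y = (23 − 2x)/9:
85x² − 1190x − 57800 = 0  ⟹  x² − 14x − 680 = 0
x = 34 or x = −20, giving (34, −5) and (−20, 7).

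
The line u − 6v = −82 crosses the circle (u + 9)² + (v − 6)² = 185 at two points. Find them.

(−22, 10) and (2, 14)

From the line, v = (82 + u)/6. Substituting:
37u² + 740u − 1628 = 0  ⟹  u² + 20u − 44 = 0
u = 2 or u = −22, giving (2, 14) and (−22, 10).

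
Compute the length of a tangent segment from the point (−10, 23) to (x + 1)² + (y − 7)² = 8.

√329

The centre is (−1, 7) and r = 2√2. The square of the distance from P to the centre is 81 + 256 = 337.
By the tangent–radius right angle, tangent length = √(|PO|² − r²) = √329.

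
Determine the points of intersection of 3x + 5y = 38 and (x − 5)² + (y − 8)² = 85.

(−4, 10) and (11, 1)

Express y = (38 − 3x)/5 and substitute into the circle:
34x² − 238x − 1496 = 0  ⟹  x² − 7x − 44 = 0
x = 11 or x = −4, giving (11, 1) and (−4, 10).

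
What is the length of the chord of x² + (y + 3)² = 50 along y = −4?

14

Centre (0, −3), r² = 50. Perpendicular distance d from centre to line = |1| / √1 = 1.
Chord = 2√(r² − d²) = 2·√(49) = 14.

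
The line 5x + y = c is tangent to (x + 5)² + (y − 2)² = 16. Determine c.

c = −23 ± 4√26

For a tangent, require d(centre, line) = r = 4.
|5·(−5) + 1·2 − c| / √26 = 4
|c − (−23)| = 4√26.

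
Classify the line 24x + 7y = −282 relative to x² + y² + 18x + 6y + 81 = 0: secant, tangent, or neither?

Substituting the line into the circle gives 625x² + 13410x + 71649 = 0.
Δ = 179828100 − 179122500 = 705600.
Two real roots: the line is a secant.

secant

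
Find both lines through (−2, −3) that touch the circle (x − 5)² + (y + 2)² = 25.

Let a tangent through (−2, −3) have slope m. Its distance from (5, −2) must equal 5:
(7m − (1))² = 25(m² + 1)
12m² − 7m − 12 = 0, so m = 4/3 or m = −3/4.
With m = 4/3: 4x − 3y = 1. With m = −3/4: 3x + 4y = −18.

4x − 3y = 1 and 3x + 4y = −18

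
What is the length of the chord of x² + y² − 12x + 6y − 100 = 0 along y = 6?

16

From the line, y = 6. Substituting:
x² − 12x − 28 = 0
x = 14 or x = −2, giving (14, 6) and (−2, 6).
|(14, 6) − (−2, 6)| = √((16)² + (0)²) = 16.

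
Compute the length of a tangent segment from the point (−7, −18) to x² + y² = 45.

2√82

Centre (0, 0), r² = 45. |PO|² = (−7)² + (−18)² = 373.
By the tangent–radius right angle, tangent length = √(|PO|² − r²) = √328 = 2√82.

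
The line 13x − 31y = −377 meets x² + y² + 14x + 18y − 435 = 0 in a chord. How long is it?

From the line, y = (377 + 13x)/31. Substituting:
1130x² + 30510x − 65540 = 0  ⟹  x² + 27x − 58 = 0
x = 2 or x = −29, giving (2, 13) and (−29, 0).
Chord length = distance between (2, 13) and (−29, 0) = √1130 = √1130.

√1130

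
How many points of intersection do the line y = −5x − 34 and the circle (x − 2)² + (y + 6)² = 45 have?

0

Centre (2, −6), r² = 45. Distance² from centre to line = (38)²/26 = 722/13.
Since d² > r², the line lies outside the circle.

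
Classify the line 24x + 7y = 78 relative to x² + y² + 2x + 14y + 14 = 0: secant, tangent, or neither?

Substituting the line into the circle gives 625x² − 5998x + 14414 = 0.
Discriminant = (−5998)² − 4·625·(14414) = −58996 < 0.
No real roots: the line does not meet the circle.

neither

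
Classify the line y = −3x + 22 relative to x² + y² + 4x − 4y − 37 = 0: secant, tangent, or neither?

Substituting the line into the circle gives 10x² − 116x + 359 = 0.
Discriminant = (−116)² − 4·10·(359) = −904 < 0.
No real roots: the line does not meet the circle.

neither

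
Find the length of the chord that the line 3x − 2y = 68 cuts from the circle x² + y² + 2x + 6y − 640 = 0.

Substitute y = (−68 + 3x)/2:
13x² − 364x + 1248 = 0  ⟹  x² − 28x + 96 = 0
x = 24 or x = 4, giving (24, 2) and (4, −28).
Chord length = distance between (24, 2) and (4, −28) = √1300 = 10√13.

10√13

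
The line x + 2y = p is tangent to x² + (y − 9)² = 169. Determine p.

p = 18 ± 13√5

The line touches the circle iff its distance from (0, 9) is 13:
|1·0 + 2·9 − p| / √5 = 13
|p − (18)| = 13√5.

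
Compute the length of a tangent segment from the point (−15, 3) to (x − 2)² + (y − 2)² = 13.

√277

Centre (2, 2), r² = 13. |PO|² = (−17)² + (1)² = 290.
The tangent meets the radius at right angles, so tangent² = |PO|² − r² = 290 − 13 = 277.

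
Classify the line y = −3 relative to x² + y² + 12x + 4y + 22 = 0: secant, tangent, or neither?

Substituting the line into the circle gives x² + 12x + 19 = 0.
Discriminant = (12)² − 4·1·(19) = 68 > 0.
Two real roots: the line is a secant.

secant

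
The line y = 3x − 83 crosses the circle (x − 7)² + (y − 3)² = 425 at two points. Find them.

Express y = 3x − 83 and substitute into the circle:
10x² − 530x + 7020 = 0  ⟹  x² − 53x + 702 = 0
x = 27 or x = 26, giving (27, −2) and (26, −5).

(26, −5) and (27, −2)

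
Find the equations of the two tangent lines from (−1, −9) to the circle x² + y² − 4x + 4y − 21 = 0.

Write the tangent as mx − y + (−9 − m·(−1)) = 0 and set its distance from the centre to √29:
[m·(3) − (7)]² = 29(m² + 1)
10m² + 21m − 10 = 0, so m = 2/5 or m = −5/2.
Through (−1, −9) these give 2x − 5y = 43 and 5x + 2y = −23.

2x − 5y = 43 and 5x + 2y = −23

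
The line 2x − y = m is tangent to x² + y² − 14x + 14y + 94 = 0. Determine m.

m = 21 ± 2√5

Tangency holds when the distance from the centre (7, −7) to the line equals the radius 2:
|2·7 − 1·(−7) − m| / √5 = 2
|m − (21)| = 2√5.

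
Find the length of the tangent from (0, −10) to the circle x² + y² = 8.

Centre (0, 0), r² = 8. |PO|² = (0)² + (−10)² = 100.
Power of the point: PT² = |PO|² − r² = 92, so PT = 2√23.

2√23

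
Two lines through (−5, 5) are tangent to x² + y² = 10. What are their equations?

A line y − (5) = m(x − (−5)) is tangent when its distance from (0, 0) is √10:
(5m − (−5))² = 10(m² + 1)
3m² + 10m + 3 = 0, so m = −3 or m = −1/3.
Through (−5, 5) these give 3x + y = −10 and x + 3y = 10.

3x + y = −10 and x + 3y = 10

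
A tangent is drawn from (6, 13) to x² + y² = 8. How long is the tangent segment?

√197

The centre is (0, 0) and r = 2√2. The square of the distance from P to the centre is 36 + 169 = 205.
Power of the point: PT² = |PO|² − r² = 197, so PT = √197.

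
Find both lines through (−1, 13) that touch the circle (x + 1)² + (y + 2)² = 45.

Write the tangent as mx − y + (13 − m·(−1)) = 0 and set its distance from the centre to 3√5:
(0m − (−15))² = 45(m² + 1)
m² − 4 = 0, so m = −2 or m = 2.
With m = −2: 2x + y = 11. With m = 2: 2x − y = −15.

2x + y = 11 and 2x − y = −15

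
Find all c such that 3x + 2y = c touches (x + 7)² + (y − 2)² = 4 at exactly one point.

c = −17 ± 2√13

For a tangent, require d(centre, line) = r = 2.
|3·(−7) + 2·2 − c| / √13 = 2
|c − (−17)| = 2√13.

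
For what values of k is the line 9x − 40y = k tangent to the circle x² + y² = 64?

For a tangent, require d(centre, line) = r = 8.
|9·0 − 40·0 − k| / √1681 = 8
|k| = 8·41, so k = 328 or k = −328.

k = −328 or k = 328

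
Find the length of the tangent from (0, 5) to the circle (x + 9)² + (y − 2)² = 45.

With centre O = (−9, 2), |OP|² = 90 and r² = 45.
The tangent meets the radius at right angles, so tangent² = |PO|² − r² = 90 − 45 = 45.

3√5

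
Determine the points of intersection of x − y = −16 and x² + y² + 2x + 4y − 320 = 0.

(−19, −3) and (0, 16)

Substitute y = x + 16:
2x² + 38x = 0  ⟹  x² + 19x = 0
x = 0 or x = −19, giving (0, 16) and (−19, −3).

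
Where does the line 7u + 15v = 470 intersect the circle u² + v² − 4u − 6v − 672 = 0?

(5, 29) and (20, 22)

Express v = (470 − 7u)/15 and substitute into the circle:
274u² − 6850u + 27400 = 0  ⟹  u² − 25u + 100 = 0
u = 20 or u = 5, giving (20, 22) and (5, 29).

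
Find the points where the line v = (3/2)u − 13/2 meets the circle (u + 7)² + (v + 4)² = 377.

(−11, −23) and (9, 7)

Express v = (−13 + 3u)/2 and substitute into the circle:
13u² + 26u − 1287 = 0  ⟹  u² + 2u − 99 = 0
u = 9 or u = −11, giving (9, 7) and (−11, −23).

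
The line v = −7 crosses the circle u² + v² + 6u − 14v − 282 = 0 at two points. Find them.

(−15, −7) and (9, −7)

Substitute v = −7:
u² + 6u − 135 = 0
u = 9 or u = −15, giving (9, −7) and (−15, −7).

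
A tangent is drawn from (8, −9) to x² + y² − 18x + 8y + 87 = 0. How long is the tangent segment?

Centre (9, −4), r² = 10. |PO|² = (−1)² + (−5)² = 26.
The tangent meets the radius at right angles, so tangent² = |PO|² − r² = 26 − 10 = 16.

4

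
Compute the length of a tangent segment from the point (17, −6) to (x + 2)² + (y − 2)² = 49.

Centre (−2, 2), r² = 49. |PO|² = (19)² + (−8)² = 425.
The tangent meets the radius at right angles, so tangent² = |PO|² − r² = 425 − 49 = 376.

2√94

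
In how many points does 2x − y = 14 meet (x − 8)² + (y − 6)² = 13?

2

d² = (2·8 − 1·6 − (14))²/5 = 16/5; r² = 13.
Since d² < r², the line cuts the circle twice.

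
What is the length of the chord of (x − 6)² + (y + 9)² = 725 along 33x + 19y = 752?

5√58

Substitute y = (752 − 33x)/19:
1450x² − 65250x + 603200 = 0  ⟹  x² − 45x + 416 = 0
x = 32 or x = 13, giving (32, −16) and (13, 17).
Chord length = distance between (32, −16) and (13, 17) = √1450 = 5√58.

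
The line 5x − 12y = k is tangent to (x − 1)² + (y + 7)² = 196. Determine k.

k = −93 or k = 271

The line touches the circle iff its distance from (1, −7) is 14:
|5·1 − 12·(−7) − k| / √169 = 14
|k − (89)| = 14·13, so k = 271 or k = −93.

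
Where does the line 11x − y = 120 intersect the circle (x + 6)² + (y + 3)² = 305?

(10, −10) and (11, 1)

From the line, y = 11x − 120. Substituting:
122x² − 2562x + 13420 = 0  ⟹  x² − 21x + 110 = 0
x = 11 or x = 10, giving (11, 1) and (10, −10).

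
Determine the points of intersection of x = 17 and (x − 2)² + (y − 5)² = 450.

(17, −10) and (17, 20)

The line gives x = 17. Substituting into the circle:
y² − 10y − 200 = 0
y = 20 or y = −10, giving (17, 20) and (17, −10).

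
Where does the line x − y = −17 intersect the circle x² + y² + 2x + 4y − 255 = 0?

From the line, y = x + 17. Substituting:
2x² + 40x + 102 = 0  ⟹  x² + 20x + 51 = 0
x = −3 or x = −17, giving (−3, 14) and (−17, 0).

(−17, 0) and (−3, 14)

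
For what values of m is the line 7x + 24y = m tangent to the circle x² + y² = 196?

m = −350 or m = 350

The line touches the circle iff its distance from (0, 0) is 14:
|7·0 + 24·0 − m| / √625 = 14
|m| = 14·25, so m = 350 or m = −350.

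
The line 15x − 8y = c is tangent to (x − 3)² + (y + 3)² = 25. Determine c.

The line touches the circle iff its distance from (3, −3) is 5:
|15·3 − 8·(−3) − c| / √289 = 5
|c − (69)| = 5·17, so c = 154 or c = −16.

c = −16 or c = 154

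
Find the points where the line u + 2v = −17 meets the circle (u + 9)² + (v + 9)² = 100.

Express v = (−17 − u)/2 and substitute into the circle:
5u² + 70u − 75 = 0  ⟹  u² + 14u − 15 = 0
u = 1 or u = −15, giving (1, −9) and (−15, −1).

(−15, −1) and (1, −9)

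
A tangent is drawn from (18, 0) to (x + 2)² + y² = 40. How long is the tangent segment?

6√10

Centre (−2, 0), r² = 40. |PO|² = (20)² + (0)² = 400.
By the tangent–radius right angle, tangent length = √(|PO|² − r²) = √360 = 6√10.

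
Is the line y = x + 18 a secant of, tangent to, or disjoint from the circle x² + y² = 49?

disjoint

Substituting the line into the circle gives 2x² + 36x + 275 = 0.
Δ = 1296 − 2200 = −904.
No real roots: the line does not meet the circle.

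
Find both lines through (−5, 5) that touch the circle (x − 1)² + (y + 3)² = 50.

7x − y = −40 and x + 7y = 30

Write the tangent as mx − y + (5 − m·(−5)) = 0 and set its distance from the centre to 5√2:
[m·(6) − (−8)]² = 50(m² + 1)
7m² − 48m − 7 = 0, so m = 7 or m = −1/7.
With m = 7: 7x − y = −40. With m = −1/7: x + 7y = 30.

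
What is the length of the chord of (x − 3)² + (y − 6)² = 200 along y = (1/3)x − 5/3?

8√10

Centre (3, 6), r² = 200. Perpendicular distance d from centre to line = |−20| / √10 = 20/√10.
Half the chord is √(r² − d²) = √(160), so the full chord is 8√10.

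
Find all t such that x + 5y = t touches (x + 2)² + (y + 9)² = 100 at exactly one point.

t = −47 ± 10√26

For a tangent, require d(centre, line) = r = 10.
|1·(−2) + 5·(−9) − t| / √26 = 10
|t − (−47)| = 10√26.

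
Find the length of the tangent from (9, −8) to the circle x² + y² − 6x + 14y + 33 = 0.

Centre (3, −7), r² = 25. |PO|² = (6)² + (−1)² = 37.
By the tangent–radius right angle, tangent length = √(|PO|² − r²) = √12 = 2√3.

2√3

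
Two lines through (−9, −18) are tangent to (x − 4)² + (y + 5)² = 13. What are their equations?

2x − 3y = 36 and 3x − 2y = 9

Let a tangent through (−9, −18) have slope m. Its distance from (4, −5) must equal √13:
(13m − (13))² = 13(m² + 1)
6m² − 13m + 6 = 0, so m = 2/3 or m = 3/2.
With m = 2/3: 2x − 3y = 36. With m = 3/2: 3x − 2y = 9.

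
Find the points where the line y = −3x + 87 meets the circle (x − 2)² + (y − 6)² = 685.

Substitute y = −3x + 87:
10x² − 490x + 5880 = 0  ⟹  x² − 49x + 588 = 0
x = 28 or x = 21, giving (28, 3) and (21, 24).

(21, 24) and (28, 3)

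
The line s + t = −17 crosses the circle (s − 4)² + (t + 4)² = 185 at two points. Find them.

(−9, −8) and (0, −17)

Express t = −s − 17 and substitute into the circle:
2s² + 18s = 0  ⟹  s² + 9s = 0
s = 0 or s = −9, giving (0, −17) and (−9, −8).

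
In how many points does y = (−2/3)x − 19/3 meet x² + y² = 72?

d² = (2·0 + 3·0 − (−19))²/13 = 361/13; r² = 72.
Since d² < r², the line cuts the circle twice.

2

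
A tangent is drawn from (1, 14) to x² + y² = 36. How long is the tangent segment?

With centre O = (0, 0), |OP|² = 197 and r² = 36.
Power of the point: PT² = |PO|² − r² = 161, so PT = √161.

√161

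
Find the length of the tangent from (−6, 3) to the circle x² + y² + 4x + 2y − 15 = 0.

2√3

Centre (−2, −1), r² = 20. |PO|² = (−4)² + (4)² = 32.
By the tangent–radius right angle, tangent length = √(|PO|² − r²) = √12 = 2√3.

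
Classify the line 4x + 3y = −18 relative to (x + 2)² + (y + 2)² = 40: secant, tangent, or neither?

Centre (−2, −2), r² = 40. Distance² from centre to line = (4)²/25 = 16/25.
Since d² < r², the line cuts the circle twice.

secant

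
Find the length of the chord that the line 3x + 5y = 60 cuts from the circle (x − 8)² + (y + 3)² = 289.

5√34

Substitute y = (60 − 3x)/5:
34x² − 850x = 0  ⟹  x² − 25x = 0
x = 25 or x = 0, giving (25, −3) and (0, 12).
|(25, −3) − (0, 12)| = √((25)² + (−15)²) = 5√34.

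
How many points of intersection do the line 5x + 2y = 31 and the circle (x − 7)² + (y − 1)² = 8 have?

2

Substituting the line into the circle gives 29x² − 346x + 1005 = 0.
Discriminant = (−346)² − 4·29·(1005) = 3136 > 0.
Two real roots: the line is a secant.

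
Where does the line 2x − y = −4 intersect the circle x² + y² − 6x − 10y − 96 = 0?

From the line, y = 2x + 4. Substituting:
5x² − 10x − 120 = 0  ⟹  x² − 2x − 24 = 0
x = 6 or x = −4, giving (6, 16) and (−4, −4).

(−4, −4) and (6, 16)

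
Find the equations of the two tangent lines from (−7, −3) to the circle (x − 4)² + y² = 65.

Let a tangent through (−7, −3) have slope m. Its distance from (4, 0) must equal √65:
[m·(11) − (3)]² = 65(m² + 1)
28m² − 33m − 28 = 0, so m = −4/7 or m = 7/4.
Through (−7, −3) these give 4x + 7y = −49 and 7x − 4y = −37.

4x + 7y = −49 and 7x − 4y = −37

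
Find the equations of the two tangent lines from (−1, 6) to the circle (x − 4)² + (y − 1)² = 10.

A line y − (6) = m(x − (−1)) is tangent when its distance from (4, 1) is √10:
[m·(5) − (−5)]² = 10(m² + 1)
3m² + 10m + 3 = 0, so m = −3 or m = −1/3.
Through (−1, 6) these give 3x + y = 3 and x + 3y = 17.

3x + y = 3 and x + 3y = 17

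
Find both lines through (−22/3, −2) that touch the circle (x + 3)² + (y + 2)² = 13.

A line y − (−2) = m(x − (−22/3)) is tangent when its distance from (−3, −2) is √13:
(13/3m − (0))² = 13(m² + 1)
4m² − 9 = 0, so m = −3/2 or m = 3/2.
With m = −3/2: 3x + 2y = −26. With m = 3/2: 3x − 2y = −18.

3x + 2y = −26 and 3x − 2y = −18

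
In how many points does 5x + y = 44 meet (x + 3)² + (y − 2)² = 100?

Substituting the line into the circle gives 26x² − 414x + 1673 = 0.
Δ = 171396 − 173992 = −2596.
No real roots: the line does not meet the circle.

0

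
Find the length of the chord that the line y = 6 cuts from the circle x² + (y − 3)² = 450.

Centre (0, 3), r² = 450. Perpendicular distance d from centre to line = |−3| / √1 = 3.
Chord = 2√(r² − d²) = 2·√(441) = 42.

42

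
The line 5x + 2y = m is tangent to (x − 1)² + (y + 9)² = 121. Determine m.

m = −13 ± 11√29

The line touches the circle iff its distance from (1, −9) is 11:
|5·1 + 2·(−9) − m| / √29 = 11
|m − (−13)| = 11√29.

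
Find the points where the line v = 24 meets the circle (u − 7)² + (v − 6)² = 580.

(−9, 24) and (23, 24)

Substitute v = 24:
u² − 14u − 207 = 0
u = 23 or u = −9, giving (23, 24) and (−9, 24).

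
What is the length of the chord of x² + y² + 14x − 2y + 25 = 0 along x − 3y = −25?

Substitute y = (25 + x)/3:
10x² + 170x + 700 = 0  ⟹  x² + 17x + 70 = 0
x = −7 or x = −10, giving (−7, 6) and (−10, 5).
Chord length = distance between (−7, 6) and (−10, 5) = √10 = √10.

√10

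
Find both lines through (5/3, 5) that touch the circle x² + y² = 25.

3x + 4y = 25 and y = 5

Let a tangent through (5/3, 5) have slope m. Its distance from (0, 0) must equal 5:
[m·(−5/3) − (−5)]² = 25(m² + 1)
4m² + 3m = 0, so m = −3/4 or m = 0.
With m = −3/4: 3x + 4y = 25. With m = 0: y = 5.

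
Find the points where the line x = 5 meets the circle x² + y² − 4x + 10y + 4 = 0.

(5, −9) and (5, −1)

The line gives x = 5. Substituting into the circle:
y² + 10y + 9 = 0
y = −1 or y = −9, giving (5, −1) and (5, −9).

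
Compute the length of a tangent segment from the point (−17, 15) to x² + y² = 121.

With centre O = (0, 0), |OP|² = 514 and r² = 121.
By the tangent–radius right angle, tangent length = √(|PO|² − r²) = √393.

√393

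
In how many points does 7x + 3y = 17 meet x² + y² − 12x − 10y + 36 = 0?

Centre (6, 5), r² = 25. Distance² from centre to line = (40)²/58 = 800/29.
Since d² > r², the line lies outside the circle.

0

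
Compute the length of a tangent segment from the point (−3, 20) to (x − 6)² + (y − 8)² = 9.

6√6

Centre (6, 8), r² = 9. |PO|² = (−9)² + (12)² = 225.
By the tangent–radius right angle, tangent length = √(|PO|² − r²) = √216 = 6√6.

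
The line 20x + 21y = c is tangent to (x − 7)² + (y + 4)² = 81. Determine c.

c = −205 or c = 317

Tangency holds when the distance from the centre (7, −4) to the line equals the radius 9:
|20·7 + 21·(−4) − c| / √841 = 9
|c − (56)| = 9·29, so c = 317 or c = −205.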